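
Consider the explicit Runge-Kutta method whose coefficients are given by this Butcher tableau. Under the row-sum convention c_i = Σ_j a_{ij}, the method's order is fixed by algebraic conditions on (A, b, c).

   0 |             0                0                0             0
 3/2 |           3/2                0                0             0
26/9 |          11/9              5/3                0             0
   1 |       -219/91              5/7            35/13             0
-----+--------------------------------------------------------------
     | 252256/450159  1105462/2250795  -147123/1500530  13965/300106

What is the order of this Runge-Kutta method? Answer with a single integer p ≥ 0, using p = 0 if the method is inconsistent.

b = (252256/450159, 1105462/2250795, -147123/1500530, 13965/300106)
c = (0, 3/2, 26/9, 1)
Ac = (0, 0, 5/2, 1115/126)
Σ b_i: 252256/450159·1 + 1105462/2250795·1 + (-147123/1500530)·1 + 13965/300106·1 = 1 ✓
b·c: 1105462/2250795·3/2 + (-147123/1500530)·26/9 + 13965/300106·1 = 1/2 ✓
b·c²: 1105462/2250795·9/4 + (-147123/1500530)·676/81 + 13965/300106·1 = 1/3 ✓
b·Ac: (-147123/1500530)·5/2 + 13965/300106·1115/126 = 1/6 ✓
b·c³: 1105462/2250795·27/8 + (-147123/1500530)·17576/729 + 13965/300106·1 = -10691813/16205724 ≠ 1/4 ⇒ order 3.
b·(c∘Ac): (-147123/1500530)·65/9 + 13965/300106·1115/126 = -533591/1800636 ≠ 1/8
b·Ac²: (-147123/1500530)·15/4 + 13965/300106·54605/2268 = 12197681/16205724 ≠ 1/12
b·A²c: 13965/300106·175/26 = 2443875/7802756 ≠ 1/24

3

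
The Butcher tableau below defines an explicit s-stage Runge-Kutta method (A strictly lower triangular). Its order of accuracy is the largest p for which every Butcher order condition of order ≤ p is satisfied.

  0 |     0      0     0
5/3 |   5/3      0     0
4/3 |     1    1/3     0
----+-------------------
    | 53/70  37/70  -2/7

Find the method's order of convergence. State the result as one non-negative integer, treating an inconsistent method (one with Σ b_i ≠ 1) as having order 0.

b = (53/70, 37/70, -2/7)
c = (0, 5/3, 4/3)
Ac = (0, 0, 5/9)
Σ b_i: 53/70·1 + 37/70·1 + (-2/7)·1 = 1 ✓
b·c: 37/70·5/3 + (-2/7)·4/3 = 1/2 ✓
b·c²: 37/70·25/9 + (-2/7)·16/9 = 121/126 ≠ 1/3 ⇒ order 2.
b·Ac: (-2/7)·5/9 = -10/63 ≠ 1/6

2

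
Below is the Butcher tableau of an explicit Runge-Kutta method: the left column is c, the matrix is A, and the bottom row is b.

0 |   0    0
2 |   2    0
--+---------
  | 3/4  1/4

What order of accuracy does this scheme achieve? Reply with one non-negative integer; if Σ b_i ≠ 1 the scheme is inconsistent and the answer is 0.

2

b = (3/4, 1/4)
c = (0, 2)
Σ b_i: 3/4·1 + 1/4·1 = 1 ✓
b·c: 1/4·2 = 1/2 ✓; 2 stages ⇒ order 2.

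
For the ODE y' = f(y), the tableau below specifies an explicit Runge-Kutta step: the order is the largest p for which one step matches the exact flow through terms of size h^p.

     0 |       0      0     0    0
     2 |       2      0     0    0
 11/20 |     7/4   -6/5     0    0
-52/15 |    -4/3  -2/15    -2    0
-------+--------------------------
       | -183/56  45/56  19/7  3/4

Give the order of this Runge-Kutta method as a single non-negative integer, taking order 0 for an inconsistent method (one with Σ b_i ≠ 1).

2

b = (-183/56, 45/56, 19/7, 3/4)
c = (0, 2, 11/20, -52/15)
Ac = (0, 0, -12/5, -41/30)
Σ b_i: (-183/56)·1 + 45/56·1 + 19/7·1 + 3/4·1 = 1 ✓
b·c: 45/56·2 + 19/7·11/20 + 3/4·(-52/15) = 1/2 ✓
b·c²: 45/56·4 + 19/7·121/400 + 3/4·2704/225 = 109609/8400 ≠ 1/3 ⇒ order 2.
b·Ac: 19/7·(-12/5) + 3/4·(-41/30) = -2111/280 ≠ 1/6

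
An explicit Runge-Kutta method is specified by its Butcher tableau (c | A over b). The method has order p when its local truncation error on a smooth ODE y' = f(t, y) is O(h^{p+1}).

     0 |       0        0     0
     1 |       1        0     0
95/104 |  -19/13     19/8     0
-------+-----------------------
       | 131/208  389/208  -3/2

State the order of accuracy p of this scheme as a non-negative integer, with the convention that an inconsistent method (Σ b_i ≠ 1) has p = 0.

b = (131/208, 389/208, -3/2)
c = (0, 1, 95/104)
Ac = (0, 0, 19/8)
Σ b_i: 131/208·1 + 389/208·1 + (-3/2)·1 = 1 ✓
b·c: 389/208·1 + (-3/2)·95/104 = 1/2 ✓
b·c²: 389/208·1 + (-3/2)·9025/10816 = 13381/21632 ≠ 1/3 ⇒ order 2.
b·Ac: (-3/2)·19/8 = -57/16 ≠ 1/6

2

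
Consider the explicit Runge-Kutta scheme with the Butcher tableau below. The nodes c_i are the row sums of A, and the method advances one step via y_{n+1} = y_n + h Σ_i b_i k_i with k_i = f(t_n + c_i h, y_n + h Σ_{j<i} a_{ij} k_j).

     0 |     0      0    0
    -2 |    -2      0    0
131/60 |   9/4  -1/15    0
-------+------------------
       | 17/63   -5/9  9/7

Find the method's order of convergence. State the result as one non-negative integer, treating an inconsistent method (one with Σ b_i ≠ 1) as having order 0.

b = (17/63, -5/9, 9/7)
c = (0, -2, 131/60)
Ac = (0, 0, 2/15)
Σ b_i: 17/63·1 + (-5/9)·1 + 9/7·1 = 1 ✓
b·c: (-5/9)·(-2) + 9/7·131/60 = 4937/1260 ≠ 1/2 ⇒ order 1.

1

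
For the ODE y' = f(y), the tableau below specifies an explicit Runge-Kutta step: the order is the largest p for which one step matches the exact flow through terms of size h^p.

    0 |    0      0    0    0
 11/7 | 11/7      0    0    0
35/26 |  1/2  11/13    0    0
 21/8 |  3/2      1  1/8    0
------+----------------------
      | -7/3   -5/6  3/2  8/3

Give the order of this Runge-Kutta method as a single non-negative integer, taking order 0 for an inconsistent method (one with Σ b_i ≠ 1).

1

b = (-7/3, -5/6, 3/2, 8/3)
c = (0, 11/7, 35/26, 21/8)
Ac = (0, 0, 121/91, 2533/1456)
Σ b_i: (-7/3)·1 + (-5/6)·1 + 3/2·1 + 8/3·1 = 1 ✓
b·c: (-5/6)·11/7 + 3/2·35/26 + 8/3·21/8 = 8419/1092 ≠ 1/2 ⇒ order 1.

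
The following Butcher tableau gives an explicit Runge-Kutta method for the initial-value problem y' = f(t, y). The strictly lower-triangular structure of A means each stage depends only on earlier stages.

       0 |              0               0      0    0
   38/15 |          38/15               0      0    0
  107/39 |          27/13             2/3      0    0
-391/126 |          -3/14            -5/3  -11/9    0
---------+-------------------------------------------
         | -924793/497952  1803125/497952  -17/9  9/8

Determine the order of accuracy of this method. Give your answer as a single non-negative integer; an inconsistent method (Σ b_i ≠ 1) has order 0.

2

b = (-924793/497952, 1803125/497952, -17/9, 9/8)
c = (0, 38/15, 107/39, -391/126)
Ac = (0, 0, 76/45, -2659/351)
Σ b_i: (-924793/497952)·1 + 1803125/497952·1 + (-17/9)·1 + 9/8·1 = 1 ✓
b·c: 1803125/497952·38/15 + (-17/9)·107/39 + 9/8·(-391/126) = 1/2 ✓
b·c²: 1803125/497952·1444/225 + (-17/9)·11449/1521 + 9/8·152881/15876 = 426163957/21464352 ≠ 1/3 ⇒ order 2.
b·Ac: (-17/9)·76/45 + 9/8·(-2659/351) = -493333/42120 ≠ 1/6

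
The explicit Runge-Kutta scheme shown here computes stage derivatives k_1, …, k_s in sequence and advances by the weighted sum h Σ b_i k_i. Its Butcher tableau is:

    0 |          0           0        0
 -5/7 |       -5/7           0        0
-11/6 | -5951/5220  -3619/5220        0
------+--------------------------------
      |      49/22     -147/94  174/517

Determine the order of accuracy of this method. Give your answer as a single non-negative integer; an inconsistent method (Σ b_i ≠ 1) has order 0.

3

b = (49/22, -147/94, 174/517)
c = (0, -5/7, -11/6)
Ac = (0, 0, 517/1044)
Σ b_i: 49/22·1 + (-147/94)·1 + 174/517·1 = 1 ✓
b·c: (-147/94)·(-5/7) + 174/517·(-11/6) = 1/2 ✓
b·c²: (-147/94)·25/49 + 174/517·121/36 = 1/3 ✓
b·Ac: 174/517·517/1044 = 1/6 ✓; 3 stages ⇒ order 3.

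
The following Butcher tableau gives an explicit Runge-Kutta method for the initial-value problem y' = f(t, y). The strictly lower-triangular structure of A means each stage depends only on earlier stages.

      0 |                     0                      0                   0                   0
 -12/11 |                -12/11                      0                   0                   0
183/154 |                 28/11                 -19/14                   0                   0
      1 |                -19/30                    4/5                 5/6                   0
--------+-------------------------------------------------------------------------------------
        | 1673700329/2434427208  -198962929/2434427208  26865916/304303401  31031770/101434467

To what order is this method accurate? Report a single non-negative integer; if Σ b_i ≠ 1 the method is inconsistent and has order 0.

3

b = (1673700329/2434427208, -198962929/2434427208, 26865916/304303401, 31031770/101434467)
c = (0, -12/11, 183/154, 1)
Ac = (0, 0, 114/77, 181/1540)
Σ b_i: 1673700329/2434427208·1 + (-198962929/2434427208)·1 + 26865916/304303401·1 + 31031770/101434467·1 = 1 ✓
b·c: (-198962929/2434427208)·(-12/11) + 26865916/304303401·183/154 + 31031770/101434467·1 = 1/2 ✓
b·c²: (-198962929/2434427208)·144/121 + 26865916/304303401·33489/23716 + 31031770/101434467·1 = 1/3 ✓
b·Ac: 26865916/304303401·114/77 + 31031770/101434467·181/1540 = 1/6 ✓
b·c³: (-198962929/2434427208)·(-1728/1331) + 26865916/304303401·6128487/3652264 + 31031770/101434467·1 = 96255749861/171829987098 ≠ 1/4 ⇒ order 3.
b·(c∘Ac): 26865916/304303401·10431/5929 + 31031770/101434467·181/1540 = 426854467/2231558274 ≠ 1/8
b·Ac²: 26865916/304303401·(-1368/847) + 31031770/101434467·45897/21560 = 5297262541/10413938612 ≠ 1/12
b·A²c: 31031770/101434467·95/77 = 38285950/101434467 ≠ 1/24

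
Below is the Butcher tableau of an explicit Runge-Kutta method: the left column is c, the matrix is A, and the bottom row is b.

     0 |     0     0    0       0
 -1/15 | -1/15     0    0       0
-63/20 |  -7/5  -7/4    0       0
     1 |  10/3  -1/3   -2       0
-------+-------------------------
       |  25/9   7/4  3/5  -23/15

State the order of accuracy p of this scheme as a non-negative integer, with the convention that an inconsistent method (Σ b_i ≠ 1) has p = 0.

b = (25/9, 7/4, 3/5, -23/15)
c = (0, -1/15, -63/20, 1)
Ac = (0, 0, 7/60, 569/90)
Σ b_i: 25/9·1 + 7/4·1 + 3/5·1 + (-23/15)·1 = 647/180 ≠ 1 ⇒ order 0.

0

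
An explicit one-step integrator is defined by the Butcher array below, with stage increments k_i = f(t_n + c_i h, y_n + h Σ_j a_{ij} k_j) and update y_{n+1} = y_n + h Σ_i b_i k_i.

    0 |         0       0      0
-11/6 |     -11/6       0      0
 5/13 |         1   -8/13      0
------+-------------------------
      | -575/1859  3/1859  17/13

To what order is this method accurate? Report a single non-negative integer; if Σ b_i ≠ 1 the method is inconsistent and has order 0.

2

b = (-575/1859, 3/1859, 17/13)
c = (0, -11/6, 5/13)
Ac = (0, 0, 44/39)
Σ b_i: (-575/1859)·1 + 3/1859·1 + 17/13·1 = 1 ✓
b·c: 3/1859·(-11/6) + 17/13·5/13 = 1/2 ✓
b·c²: 3/1859·121/36 + 17/13·25/169 = 5243/26364 ≠ 1/3 ⇒ order 2.
b·Ac: 17/13·44/39 = 748/507 ≠ 1/6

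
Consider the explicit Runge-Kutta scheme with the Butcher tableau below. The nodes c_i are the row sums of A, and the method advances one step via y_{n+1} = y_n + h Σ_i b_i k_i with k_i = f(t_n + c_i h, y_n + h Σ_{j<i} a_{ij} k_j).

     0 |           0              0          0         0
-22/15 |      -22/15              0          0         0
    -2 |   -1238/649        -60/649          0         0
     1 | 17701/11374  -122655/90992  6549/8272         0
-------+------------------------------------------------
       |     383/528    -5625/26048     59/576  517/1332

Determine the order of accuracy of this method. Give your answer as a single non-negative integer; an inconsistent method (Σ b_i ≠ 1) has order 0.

b = (383/528, -5625/26048, 59/576, 517/1332)
c = (0, -22/15, -2, 1)
Ac = (0, 0, 8/59, 37/94)
Σ b_i: 383/528·1 + (-5625/26048)·1 + 59/576·1 + 517/1332·1 = 1 ✓
b·c: (-5625/26048)·(-22/15) + 59/576·(-2) + 517/1332·1 = 1/2 ✓
b·c²: (-5625/26048)·484/225 + 59/576·4 + 517/1332·1 = 1/3 ✓
b·Ac: 59/576·8/59 + 517/1332·37/94 = 1/6 ✓
b·c³: (-5625/26048)·(-10648/3375) + 59/576·(-8) + 517/1332·1 = 1/4 ✓
b·(c∘Ac): 59/576·(-16/59) + 517/1332·37/94 = 1/8 ✓
b·Ac²: 59/576·(-176/885) + 517/1332·2072/7755 = 1/12 ✓
b·A²c: 517/1332·111/1034 = 1/24 ✓; 4 stages ⇒ order 4.

4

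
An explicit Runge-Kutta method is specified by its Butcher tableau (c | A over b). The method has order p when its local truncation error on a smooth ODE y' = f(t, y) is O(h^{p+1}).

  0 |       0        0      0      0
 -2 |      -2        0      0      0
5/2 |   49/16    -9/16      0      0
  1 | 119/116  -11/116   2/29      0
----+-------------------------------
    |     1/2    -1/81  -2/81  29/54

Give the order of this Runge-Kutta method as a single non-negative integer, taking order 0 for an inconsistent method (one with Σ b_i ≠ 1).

b = (1/2, -1/81, -2/81, 29/54)
c = (0, -2, 5/2, 1)
Ac = (0, 0, 9/8, 21/58)
Σ b_i: 1/2·1 + (-1/81)·1 + (-2/81)·1 + 29/54·1 = 1 ✓
b·c: (-1/81)·(-2) + (-2/81)·5/2 + 29/54·1 = 1/2 ✓
b·c²: (-1/81)·4 + (-2/81)·25/4 + 29/54·1 = 1/3 ✓
b·Ac: (-2/81)·9/8 + 29/54·21/58 = 1/6 ✓
b·c³: (-1/81)·(-8) + (-2/81)·125/8 + 29/54·1 = 1/4 ✓
b·(c∘Ac): (-2/81)·45/16 + 29/54·21/58 = 1/8 ✓
b·Ac²: (-2/81)·(-9/4) + 29/54·3/58 = 1/12 ✓
b·A²c: 29/54·9/116 = 1/24 ✓; 4 stages ⇒ order 4.

4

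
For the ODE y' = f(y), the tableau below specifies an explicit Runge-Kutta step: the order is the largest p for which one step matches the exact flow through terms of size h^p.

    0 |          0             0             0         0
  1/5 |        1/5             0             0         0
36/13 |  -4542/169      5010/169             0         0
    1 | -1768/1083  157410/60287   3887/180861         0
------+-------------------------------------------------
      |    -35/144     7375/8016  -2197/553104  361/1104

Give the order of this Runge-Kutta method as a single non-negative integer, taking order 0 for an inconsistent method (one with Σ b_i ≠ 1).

b = (-35/144, 7375/8016, -2197/553104, 361/1104)
c = (0, 1/5, 36/13, 1)
Ac = (0, 0, 1002/169, 210/361)
Σ b_i: (-35/144)·1 + 7375/8016·1 + (-2197/553104)·1 + 361/1104·1 = 1 ✓
b·c: 7375/8016·1/5 + (-2197/553104)·36/13 + 361/1104·1 = 1/2 ✓
b·c²: 7375/8016·1/25 + (-2197/553104)·1296/169 + 361/1104·1 = 1/3 ✓
b·Ac: (-2197/553104)·1002/169 + 361/1104·210/361 = 1/6 ✓
b·c³: 7375/8016·1/125 + (-2197/553104)·46656/2197 + 361/1104·1 = 1/4 ✓
b·(c∘Ac): (-2197/553104)·36072/2197 + 361/1104·210/361 = 1/8 ✓
b·Ac²: (-2197/553104)·1002/845 + 361/1104·486/1805 = 1/12 ✓
b·A²c: 361/1104·46/361 = 1/24 ✓; 4 stages ⇒ order 4.

4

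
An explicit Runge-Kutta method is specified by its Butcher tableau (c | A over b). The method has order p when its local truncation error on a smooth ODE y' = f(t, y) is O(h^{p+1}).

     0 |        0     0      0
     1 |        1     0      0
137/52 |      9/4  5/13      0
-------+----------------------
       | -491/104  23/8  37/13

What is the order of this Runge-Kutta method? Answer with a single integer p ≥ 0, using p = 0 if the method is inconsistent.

b = (-491/104, 23/8, 37/13)
c = (0, 1, 137/52)
Ac = (0, 0, 5/13)
Σ b_i: (-491/104)·1 + 23/8·1 + 37/13·1 = 1 ✓
b·c: 23/8·1 + 37/13·137/52 = 14025/1352 ≠ 1/2 ⇒ order 1.

1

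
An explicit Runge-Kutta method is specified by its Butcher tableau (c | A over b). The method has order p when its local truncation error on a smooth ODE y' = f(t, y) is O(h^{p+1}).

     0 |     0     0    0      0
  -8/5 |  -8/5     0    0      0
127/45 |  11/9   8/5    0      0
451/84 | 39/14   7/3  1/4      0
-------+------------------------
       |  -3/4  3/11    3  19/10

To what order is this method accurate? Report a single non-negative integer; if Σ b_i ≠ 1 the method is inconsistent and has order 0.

b = (-3/4, 3/11, 3, 19/10)
c = (0, -8/5, 127/45, 451/84)
Ac = (0, 0, -64/25, -109/36)
Σ b_i: (-3/4)·1 + 3/11·1 + 3·1 + 19/10·1 = 973/220 ≠ 1 ⇒ order 0.

0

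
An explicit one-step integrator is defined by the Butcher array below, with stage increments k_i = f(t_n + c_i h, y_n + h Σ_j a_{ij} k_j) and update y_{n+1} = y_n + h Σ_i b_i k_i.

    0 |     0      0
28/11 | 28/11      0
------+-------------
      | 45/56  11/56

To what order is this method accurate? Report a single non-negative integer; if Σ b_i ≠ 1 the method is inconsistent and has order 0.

2

b = (45/56, 11/56)
c = (0, 28/11)
Σ b_i: 45/56·1 + 11/56·1 = 1 ✓
b·c: 11/56·28/11 = 1/2 ✓; 2 stages ⇒ order 2.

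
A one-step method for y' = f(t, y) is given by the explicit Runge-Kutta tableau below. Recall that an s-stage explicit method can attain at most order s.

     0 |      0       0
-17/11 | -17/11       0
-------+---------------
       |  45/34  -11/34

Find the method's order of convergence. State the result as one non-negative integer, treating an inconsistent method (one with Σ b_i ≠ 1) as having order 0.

2

b = (45/34, -11/34)
c = (0, -17/11)
Σ b_i: 45/34·1 + (-11/34)·1 = 1 ✓
b·c: (-11/34)·(-17/11) = 1/2 ✓; 2 stages ⇒ order 2.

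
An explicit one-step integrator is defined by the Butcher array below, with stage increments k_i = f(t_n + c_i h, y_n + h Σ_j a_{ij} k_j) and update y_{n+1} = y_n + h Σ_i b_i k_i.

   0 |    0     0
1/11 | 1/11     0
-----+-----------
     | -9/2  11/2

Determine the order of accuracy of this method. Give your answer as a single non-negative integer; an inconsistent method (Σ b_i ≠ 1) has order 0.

b = (-9/2, 11/2)
c = (0, 1/11)
Σ b_i: (-9/2)·1 + 11/2·1 = 1 ✓
b·c: 11/2·1/11 = 1/2 ✓; 2 stages ⇒ order 2.

2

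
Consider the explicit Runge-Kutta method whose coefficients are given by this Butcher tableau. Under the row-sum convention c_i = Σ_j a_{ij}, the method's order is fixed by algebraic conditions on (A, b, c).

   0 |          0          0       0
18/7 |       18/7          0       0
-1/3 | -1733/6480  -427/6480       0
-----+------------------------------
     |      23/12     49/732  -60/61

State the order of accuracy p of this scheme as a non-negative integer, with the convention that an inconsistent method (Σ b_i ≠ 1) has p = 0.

3

b = (23/12, 49/732, -60/61)
c = (0, 18/7, -1/3)
Ac = (0, 0, -61/360)
Σ b_i: 23/12·1 + 49/732·1 + (-60/61)·1 = 1 ✓
b·c: 49/732·18/7 + (-60/61)·(-1/3) = 1/2 ✓
b·c²: 49/732·324/49 + (-60/61)·1/9 = 1/3 ✓
b·Ac: (-60/61)·(-61/360) = 1/6 ✓; 3 stages ⇒ order 3.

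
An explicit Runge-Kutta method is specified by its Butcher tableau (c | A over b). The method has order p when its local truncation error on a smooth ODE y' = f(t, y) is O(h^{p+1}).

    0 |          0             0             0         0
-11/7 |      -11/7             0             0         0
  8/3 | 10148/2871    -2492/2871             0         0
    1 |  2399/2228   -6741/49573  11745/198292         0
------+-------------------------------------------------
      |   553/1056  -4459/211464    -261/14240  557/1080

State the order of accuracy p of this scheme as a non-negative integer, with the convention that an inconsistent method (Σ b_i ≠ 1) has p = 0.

4

b = (553/1056, -4459/211464, -261/14240, 557/1080)
c = (0, -11/7, 8/3, 1)
Ac = (0, 0, 356/261, 207/557)
Σ b_i: 553/1056·1 + (-4459/211464)·1 + (-261/14240)·1 + 557/1080·1 = 1 ✓
b·c: (-4459/211464)·(-11/7) + (-261/14240)·8/3 + 557/1080·1 = 1/2 ✓
b·c²: (-4459/211464)·121/49 + (-261/14240)·64/9 + 557/1080·1 = 1/3 ✓
b·Ac: (-261/14240)·356/261 + 557/1080·207/557 = 1/6 ✓
b·c³: (-4459/211464)·(-1331/343) + (-261/14240)·512/27 + 557/1080·1 = 1/4 ✓
b·(c∘Ac): (-261/14240)·2848/783 + 557/1080·207/557 = 1/8 ✓
b·Ac²: (-261/14240)·(-3916/1827) + 557/1080·333/3899 = 1/12 ✓
b·A²c: 557/1080·45/557 = 1/24 ✓; 4 stages ⇒ order 4.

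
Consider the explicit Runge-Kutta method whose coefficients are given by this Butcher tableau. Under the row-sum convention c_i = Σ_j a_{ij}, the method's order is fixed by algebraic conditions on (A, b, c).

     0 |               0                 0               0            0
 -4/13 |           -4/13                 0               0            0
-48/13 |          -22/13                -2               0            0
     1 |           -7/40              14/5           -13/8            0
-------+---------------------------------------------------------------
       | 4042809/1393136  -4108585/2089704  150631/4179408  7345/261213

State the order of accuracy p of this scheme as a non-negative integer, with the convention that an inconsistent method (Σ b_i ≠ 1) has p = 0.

b = (4042809/1393136, -4108585/2089704, 150631/4179408, 7345/261213)
c = (0, -4/13, -48/13, 1)
Ac = (0, 0, 8/13, 334/65)
Σ b_i: 4042809/1393136·1 + (-4108585/2089704)·1 + 150631/4179408·1 + 7345/261213·1 = 1 ✓
b·c: (-4108585/2089704)·(-4/13) + 150631/4179408·(-48/13) + 7345/261213·1 = 1/2 ✓
b·c²: (-4108585/2089704)·16/169 + 150631/4179408·2304/169 + 7345/261213·1 = 1/3 ✓
b·Ac: 150631/4179408·8/13 + 7345/261213·334/65 = 1/6 ✓
b·c³: (-4108585/2089704)·(-64/2197) + 150631/4179408·(-110592/2197) + 7345/261213·1 = -25439893/14714999 ≠ 1/4 ⇒ order 3.
b·(c∘Ac): 150631/4179408·(-384/169) + 7345/261213·334/65 = 212558/3395769 ≠ 1/8
b·Ac²: 150631/4179408·(-32/169) + 7345/261213·(-18496/845) = -2113222/3395769 ≠ 1/12
b·A²c: 7345/261213·(-1) = -7345/261213 ≠ 1/24

3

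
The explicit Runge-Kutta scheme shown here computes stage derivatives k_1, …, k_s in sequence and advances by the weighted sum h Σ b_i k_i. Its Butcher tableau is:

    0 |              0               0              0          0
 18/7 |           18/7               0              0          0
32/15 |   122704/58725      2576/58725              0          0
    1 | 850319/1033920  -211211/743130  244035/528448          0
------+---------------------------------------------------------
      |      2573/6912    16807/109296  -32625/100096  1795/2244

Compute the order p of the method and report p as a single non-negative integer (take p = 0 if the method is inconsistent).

4

b = (2573/6912, 16807/109296, -32625/100096, 1795/2244)
c = (0, 18/7, 32/15, 1)
Ac = (0, 0, 736/6525, 913/3590)
Σ b_i: 2573/6912·1 + 16807/109296·1 + (-32625/100096)·1 + 1795/2244·1 = 1 ✓
b·c: 16807/109296·18/7 + (-32625/100096)·32/15 + 1795/2244·1 = 1/2 ✓
b·c²: 16807/109296·324/49 + (-32625/100096)·1024/225 + 1795/2244·1 = 1/3 ✓
b·Ac: (-32625/100096)·736/6525 + 1795/2244·913/3590 = 1/6 ✓
b·c³: 16807/109296·5832/343 + (-32625/100096)·32768/3375 + 1795/2244·1 = 1/4 ✓
b·(c∘Ac): (-32625/100096)·23552/97875 + 1795/2244·913/3590 = 1/8 ✓
b·Ac²: (-32625/100096)·1472/5075 + 1795/2244·2794/12565 = 1/12 ✓
b·A²c: 1795/2244·187/3590 = 1/24 ✓; 4 stages ⇒ order 4.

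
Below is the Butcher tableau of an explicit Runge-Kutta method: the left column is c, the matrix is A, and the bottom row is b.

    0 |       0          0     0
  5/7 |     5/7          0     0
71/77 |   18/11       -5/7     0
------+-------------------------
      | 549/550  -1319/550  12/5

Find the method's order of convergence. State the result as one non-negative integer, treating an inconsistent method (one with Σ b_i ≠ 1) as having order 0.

2

b = (549/550, -1319/550, 12/5)
c = (0, 5/7, 71/77)
Ac = (0, 0, -25/49)
Σ b_i: 549/550·1 + (-1319/550)·1 + 12/5·1 = 1 ✓
b·c: (-1319/550)·5/7 + 12/5·71/77 = 1/2 ✓
b·c²: (-1319/550)·25/49 + 12/5·5041/5929 = 48439/59290 ≠ 1/3 ⇒ order 2.
b·Ac: 12/5·(-25/49) = -60/49 ≠ 1/6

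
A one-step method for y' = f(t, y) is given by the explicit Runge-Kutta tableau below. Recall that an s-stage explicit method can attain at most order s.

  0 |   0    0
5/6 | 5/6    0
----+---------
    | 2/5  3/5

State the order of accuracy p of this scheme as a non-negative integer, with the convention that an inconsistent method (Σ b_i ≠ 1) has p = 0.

b = (2/5, 3/5)
c = (0, 5/6)
Σ b_i: 2/5·1 + 3/5·1 = 1 ✓
b·c: 3/5·5/6 = 1/2 ✓; 2 stages ⇒ order 2.

2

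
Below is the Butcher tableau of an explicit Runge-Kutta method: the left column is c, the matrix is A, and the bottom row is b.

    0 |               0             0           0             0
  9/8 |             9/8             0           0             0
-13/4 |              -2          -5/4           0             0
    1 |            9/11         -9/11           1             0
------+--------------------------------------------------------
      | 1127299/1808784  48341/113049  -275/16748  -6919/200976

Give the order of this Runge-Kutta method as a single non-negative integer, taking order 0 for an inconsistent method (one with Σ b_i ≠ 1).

b = (1127299/1808784, 48341/113049, -275/16748, -6919/200976)
c = (0, 9/8, -13/4, 1)
Ac = (0, 0, -45/32, -367/88)
Σ b_i: 1127299/1808784·1 + 48341/113049·1 + (-275/16748)·1 + (-6919/200976)·1 = 1 ✓
b·c: 48341/113049·9/8 + (-275/16748)·(-13/4) + (-6919/200976)·1 = 1/2 ✓
b·c²: 48341/113049·81/64 + (-275/16748)·169/16 + (-6919/200976)·1 = 1/3 ✓
b·Ac: (-275/16748)·(-45/32) + (-6919/200976)·(-367/88) = 1/6 ✓
b·c³: 48341/113049·729/512 + (-275/16748)·(-2197/64) + (-6919/200976)·1 = 7319263/6431232 ≠ 1/4 ⇒ order 3.
b·(c∘Ac): (-275/16748)·585/128 + (-6919/200976)·(-367/88) = 440747/6431232 ≠ 1/8
b·Ac²: (-275/16748)·(-405/256) + (-6919/200976)·6707/704 = -1942289/6431232 ≠ 1/12
b·A²c: (-6919/200976)·(-45/32) = 103785/2143744 ≠ 1/24

3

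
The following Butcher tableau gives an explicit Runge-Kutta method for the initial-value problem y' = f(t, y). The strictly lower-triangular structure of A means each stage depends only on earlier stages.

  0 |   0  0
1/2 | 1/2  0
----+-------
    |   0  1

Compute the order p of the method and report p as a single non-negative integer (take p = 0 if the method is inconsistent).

b = (0, 1)
c = (0, 1/2)
Σ b_i: 1·1 = 1 ✓
b·c: 1·1/2 = 1/2 ✓; 2 stages ⇒ order 2.

2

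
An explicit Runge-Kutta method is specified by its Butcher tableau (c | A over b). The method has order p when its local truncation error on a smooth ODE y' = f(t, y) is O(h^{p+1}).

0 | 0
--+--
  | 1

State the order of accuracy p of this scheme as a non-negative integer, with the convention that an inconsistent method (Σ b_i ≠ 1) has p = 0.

1

b = (1)
c = (0)
Σ b_i: 1·1 = 1 ✓; 1 stage ⇒ order 1.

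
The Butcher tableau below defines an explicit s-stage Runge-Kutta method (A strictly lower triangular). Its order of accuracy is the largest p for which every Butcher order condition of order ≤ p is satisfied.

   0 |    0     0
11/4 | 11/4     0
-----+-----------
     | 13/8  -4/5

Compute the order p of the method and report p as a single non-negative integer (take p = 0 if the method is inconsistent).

0

b = (13/8, -4/5)
c = (0, 11/4)
Σ b_i: 13/8·1 + (-4/5)·1 = 33/40 ≠ 1 ⇒ order 0.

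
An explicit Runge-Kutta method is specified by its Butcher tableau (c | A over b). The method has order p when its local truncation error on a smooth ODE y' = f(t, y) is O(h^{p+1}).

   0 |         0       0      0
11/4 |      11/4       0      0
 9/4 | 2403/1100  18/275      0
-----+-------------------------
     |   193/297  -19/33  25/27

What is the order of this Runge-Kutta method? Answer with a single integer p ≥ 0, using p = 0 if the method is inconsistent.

3

b = (193/297, -19/33, 25/27)
c = (0, 11/4, 9/4)
Ac = (0, 0, 9/50)
Σ b_i: 193/297·1 + (-19/33)·1 + 25/27·1 = 1 ✓
b·c: (-19/33)·11/4 + 25/27·9/4 = 1/2 ✓
b·c²: (-19/33)·121/16 + 25/27·81/16 = 1/3 ✓
b·Ac: 25/27·9/50 = 1/6 ✓; 3 stages ⇒ order 3.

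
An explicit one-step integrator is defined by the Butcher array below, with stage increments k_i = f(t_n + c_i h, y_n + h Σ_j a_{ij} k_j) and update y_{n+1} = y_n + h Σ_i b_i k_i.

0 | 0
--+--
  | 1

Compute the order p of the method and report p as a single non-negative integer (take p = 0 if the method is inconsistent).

b = (1)
c = (0)
Σ b_i: 1·1 = 1 ✓; 1 stage ⇒ order 1.

1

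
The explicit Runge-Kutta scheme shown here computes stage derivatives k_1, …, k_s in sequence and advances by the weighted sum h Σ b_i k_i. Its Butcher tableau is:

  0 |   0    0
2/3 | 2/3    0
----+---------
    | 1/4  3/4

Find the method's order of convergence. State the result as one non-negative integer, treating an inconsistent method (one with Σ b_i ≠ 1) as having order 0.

b = (1/4, 3/4)
c = (0, 2/3)
Σ b_i: 1/4·1 + 3/4·1 = 1 ✓
b·c: 3/4·2/3 = 1/2 ✓; 2 stages ⇒ order 2.

2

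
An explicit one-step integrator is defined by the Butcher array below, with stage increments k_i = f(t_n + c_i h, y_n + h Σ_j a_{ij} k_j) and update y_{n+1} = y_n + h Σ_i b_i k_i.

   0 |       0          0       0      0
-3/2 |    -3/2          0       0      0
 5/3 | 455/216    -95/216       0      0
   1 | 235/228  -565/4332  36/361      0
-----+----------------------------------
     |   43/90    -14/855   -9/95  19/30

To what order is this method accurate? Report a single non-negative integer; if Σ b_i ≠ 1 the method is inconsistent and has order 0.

b = (43/90, -14/855, -9/95, 19/30)
c = (0, -3/2, 5/3, 1)
Ac = (0, 0, 95/144, 55/152)
Σ b_i: 43/90·1 + (-14/855)·1 + (-9/95)·1 + 19/30·1 = 1 ✓
b·c: (-14/855)·(-3/2) + (-9/95)·5/3 + 19/30·1 = 1/2 ✓
b·c²: (-14/855)·9/4 + (-9/95)·25/9 + 19/30·1 = 1/3 ✓
b·Ac: (-9/95)·95/144 + 19/30·55/152 = 1/6 ✓
b·c³: (-14/855)·(-27/8) + (-9/95)·125/27 + 19/30·1 = 1/4 ✓
b·(c∘Ac): (-9/95)·475/432 + 19/30·55/152 = 1/8 ✓
b·Ac²: (-9/95)·(-95/96) + 19/30·(-5/304) = 1/12 ✓
b·A²c: 19/30·5/76 = 1/24 ✓; 4 stages ⇒ order 4.

4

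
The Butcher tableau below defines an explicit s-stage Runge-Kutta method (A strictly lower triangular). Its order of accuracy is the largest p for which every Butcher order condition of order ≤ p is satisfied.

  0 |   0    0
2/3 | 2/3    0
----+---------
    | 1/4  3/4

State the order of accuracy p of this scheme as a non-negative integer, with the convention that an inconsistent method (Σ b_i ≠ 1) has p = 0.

2

b = (1/4, 3/4)
c = (0, 2/3)
Σ b_i: 1/4·1 + 3/4·1 = 1 ✓
b·c: 3/4·2/3 = 1/2 ✓; 2 stages ⇒ order 2.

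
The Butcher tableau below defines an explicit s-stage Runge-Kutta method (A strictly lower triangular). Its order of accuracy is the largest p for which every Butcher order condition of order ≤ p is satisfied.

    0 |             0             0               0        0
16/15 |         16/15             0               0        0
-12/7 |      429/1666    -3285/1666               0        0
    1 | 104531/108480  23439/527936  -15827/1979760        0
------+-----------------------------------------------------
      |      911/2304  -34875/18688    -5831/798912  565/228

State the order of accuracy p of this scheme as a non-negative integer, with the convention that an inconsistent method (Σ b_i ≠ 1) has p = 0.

b = (911/2304, -34875/18688, -5831/798912, 565/228)
c = (0, 16/15, -12/7, 1)
Ac = (0, 0, -1752/833, 69/1130)
Σ b_i: 911/2304·1 + (-34875/18688)·1 + (-5831/798912)·1 + 565/228·1 = 1 ✓
b·c: (-34875/18688)·16/15 + (-5831/798912)·(-12/7) + 565/228·1 = 1/2 ✓
b·c²: (-34875/18688)·256/225 + (-5831/798912)·144/49 + 565/228·1 = 1/3 ✓
b·Ac: (-5831/798912)·(-1752/833) + 565/228·69/1130 = 1/6 ✓
b·c³: (-34875/18688)·4096/3375 + (-5831/798912)·(-1728/343) + 565/228·1 = 1/4 ✓
b·(c∘Ac): (-5831/798912)·21024/5831 + 565/228·69/1130 = 1/8 ✓
b·Ac²: (-5831/798912)·(-9344/4165) + 565/228·229/8475 = 1/12 ✓
b·A²c: 565/228·19/1130 = 1/24 ✓; 4 stages ⇒ order 4.

4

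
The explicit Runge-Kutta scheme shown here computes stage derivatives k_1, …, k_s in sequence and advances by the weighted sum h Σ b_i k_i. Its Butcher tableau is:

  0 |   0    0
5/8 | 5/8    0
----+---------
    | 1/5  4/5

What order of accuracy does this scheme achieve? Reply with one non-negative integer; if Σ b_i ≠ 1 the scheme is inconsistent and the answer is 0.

b = (1/5, 4/5)
c = (0, 5/8)
Σ b_i: 1/5·1 + 4/5·1 = 1 ✓
b·c: 4/5·5/8 = 1/2 ✓; 2 stages ⇒ order 2.

2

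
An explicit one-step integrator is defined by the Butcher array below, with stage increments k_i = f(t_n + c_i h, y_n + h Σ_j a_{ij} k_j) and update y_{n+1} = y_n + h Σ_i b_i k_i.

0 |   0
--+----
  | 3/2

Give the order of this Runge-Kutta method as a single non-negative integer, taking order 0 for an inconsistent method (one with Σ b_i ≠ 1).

0

b = (3/2)
c = (0)
Σ b_i: 3/2·1 = 3/2 ≠ 1 ⇒ order 0.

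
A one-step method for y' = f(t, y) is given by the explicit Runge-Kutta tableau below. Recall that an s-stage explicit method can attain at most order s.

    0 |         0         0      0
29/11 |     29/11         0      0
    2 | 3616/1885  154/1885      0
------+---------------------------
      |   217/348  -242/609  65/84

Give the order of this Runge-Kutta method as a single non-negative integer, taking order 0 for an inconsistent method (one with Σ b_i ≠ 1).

b = (217/348, -242/609, 65/84)
c = (0, 29/11, 2)
Ac = (0, 0, 14/65)
Σ b_i: 217/348·1 + (-242/609)·1 + 65/84·1 = 1 ✓
b·c: (-242/609)·29/11 + 65/84·2 = 1/2 ✓
b·c²: (-242/609)·841/121 + 65/84·4 = 1/3 ✓
b·Ac: 65/84·14/65 = 1/6 ✓; 3 stages ⇒ order 3.

3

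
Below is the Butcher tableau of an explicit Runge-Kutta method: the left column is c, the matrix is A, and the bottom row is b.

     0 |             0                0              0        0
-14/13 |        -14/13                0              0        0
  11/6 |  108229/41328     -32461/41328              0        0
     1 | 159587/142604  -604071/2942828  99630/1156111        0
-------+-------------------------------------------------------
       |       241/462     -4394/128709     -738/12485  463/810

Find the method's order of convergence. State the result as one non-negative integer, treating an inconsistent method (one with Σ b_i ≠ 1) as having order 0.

b = (241/462, -4394/128709, -738/12485, 463/810)
c = (0, -14/13, 11/6, 1)
Ac = (0, 0, 2497/2952, 351/926)
Σ b_i: 241/462·1 + (-4394/128709)·1 + (-738/12485)·1 + 463/810·1 = 1 ✓
b·c: (-4394/128709)·(-14/13) + (-738/12485)·11/6 + 463/810·1 = 1/2 ✓
b·c²: (-4394/128709)·196/169 + (-738/12485)·121/36 + 463/810·1 = 1/3 ✓
b·Ac: (-738/12485)·2497/2952 + 463/810·351/926 = 1/6 ✓
b·c³: (-4394/128709)·(-2744/2197) + (-738/12485)·1331/216 + 463/810·1 = 1/4 ✓
b·(c∘Ac): (-738/12485)·27467/17712 + 463/810·351/926 = 1/8 ✓
b·Ac²: (-738/12485)·(-17479/19188) + 463/810·621/12038 = 1/12 ✓
b·A²c: 463/810·135/1852 = 1/24 ✓; 4 stages ⇒ order 4.

4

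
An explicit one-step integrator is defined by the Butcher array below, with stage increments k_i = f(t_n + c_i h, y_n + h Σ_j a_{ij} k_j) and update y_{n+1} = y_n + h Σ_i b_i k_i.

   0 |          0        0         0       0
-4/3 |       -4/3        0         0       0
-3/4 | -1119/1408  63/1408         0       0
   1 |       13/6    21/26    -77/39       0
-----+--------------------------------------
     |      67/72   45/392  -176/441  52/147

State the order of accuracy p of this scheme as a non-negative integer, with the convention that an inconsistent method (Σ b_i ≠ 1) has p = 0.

4

b = (67/72, 45/392, -176/441, 52/147)
c = (0, -4/3, -3/4, 1)
Ac = (0, 0, -21/352, 21/52)
Σ b_i: 67/72·1 + 45/392·1 + (-176/441)·1 + 52/147·1 = 1 ✓
b·c: 45/392·(-4/3) + (-176/441)·(-3/4) + 52/147·1 = 1/2 ✓
b·c²: 45/392·16/9 + (-176/441)·9/16 + 52/147·1 = 1/3 ✓
b·Ac: (-176/441)·(-21/352) + 52/147·21/52 = 1/6 ✓
b·c³: 45/392·(-64/27) + (-176/441)·(-27/64) + 52/147·1 = 1/4 ✓
b·(c∘Ac): (-176/441)·63/1408 + 52/147·21/52 = 1/8 ✓
b·Ac²: (-176/441)·7/88 + 52/147·203/624 = 1/12 ✓
b·A²c: 52/147·49/416 = 1/24 ✓; 4 stages ⇒ order 4.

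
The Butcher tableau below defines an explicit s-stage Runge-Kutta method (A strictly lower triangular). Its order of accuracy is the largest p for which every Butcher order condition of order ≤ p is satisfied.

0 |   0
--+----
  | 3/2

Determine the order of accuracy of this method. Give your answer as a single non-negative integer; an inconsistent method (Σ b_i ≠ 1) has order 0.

0

b = (3/2)
c = (0)
Σ b_i: 3/2·1 = 3/2 ≠ 1 ⇒ order 0.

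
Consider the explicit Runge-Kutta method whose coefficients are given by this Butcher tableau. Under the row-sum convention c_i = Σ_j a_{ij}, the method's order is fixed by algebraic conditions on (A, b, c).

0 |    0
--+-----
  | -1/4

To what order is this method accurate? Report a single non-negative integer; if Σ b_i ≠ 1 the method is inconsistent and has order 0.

0

b = (-1/4)
c = (0)
Σ b_i: (-1/4)·1 = -1/4 ≠ 1 ⇒ order 0.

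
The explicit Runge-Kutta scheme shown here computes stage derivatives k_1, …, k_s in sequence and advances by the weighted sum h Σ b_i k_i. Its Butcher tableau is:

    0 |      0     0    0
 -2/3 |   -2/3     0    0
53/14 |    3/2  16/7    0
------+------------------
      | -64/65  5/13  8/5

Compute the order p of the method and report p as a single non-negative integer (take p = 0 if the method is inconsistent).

1

b = (-64/65, 5/13, 8/5)
c = (0, -2/3, 53/14)
Ac = (0, 0, -32/21)
Σ b_i: (-64/65)·1 + 5/13·1 + 8/5·1 = 1 ✓
b·c: 5/13·(-2/3) + 8/5·53/14 = 7918/1365 ≠ 1/2 ⇒ order 1.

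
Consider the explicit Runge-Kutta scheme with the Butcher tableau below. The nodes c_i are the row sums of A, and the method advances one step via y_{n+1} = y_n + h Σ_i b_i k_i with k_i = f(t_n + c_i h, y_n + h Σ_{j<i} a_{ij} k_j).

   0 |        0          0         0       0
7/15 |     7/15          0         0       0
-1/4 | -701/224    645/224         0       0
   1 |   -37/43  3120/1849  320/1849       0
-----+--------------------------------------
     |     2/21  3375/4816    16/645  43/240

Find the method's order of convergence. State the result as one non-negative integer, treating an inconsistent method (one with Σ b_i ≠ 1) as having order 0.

4

b = (2/21, 3375/4816, 16/645, 43/240)
c = (0, 7/15, -1/4, 1)
Ac = (0, 0, 43/32, 32/43)
Σ b_i: 2/21·1 + 3375/4816·1 + 16/645·1 + 43/240·1 = 1 ✓
b·c: 3375/4816·7/15 + 16/645·(-1/4) + 43/240·1 = 1/2 ✓
b·c²: 3375/4816·49/225 + 16/645·1/16 + 43/240·1 = 1/3 ✓
b·Ac: 16/645·43/32 + 43/240·32/43 = 1/6 ✓
b·c³: 3375/4816·343/3375 + 16/645·(-1/64) + 43/240·1 = 1/4 ✓
b·(c∘Ac): 16/645·(-43/128) + 43/240·32/43 = 1/8 ✓
b·Ac²: 16/645·301/480 + 43/240·244/645 = 1/12 ✓
b·A²c: 43/240·10/43 = 1/24 ✓; 4 stages ⇒ order 4.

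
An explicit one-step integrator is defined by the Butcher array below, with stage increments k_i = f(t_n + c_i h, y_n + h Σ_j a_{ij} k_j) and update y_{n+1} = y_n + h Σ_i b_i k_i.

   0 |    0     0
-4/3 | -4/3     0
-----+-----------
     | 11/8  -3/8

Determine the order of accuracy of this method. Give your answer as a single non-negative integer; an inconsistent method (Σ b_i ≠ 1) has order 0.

b = (11/8, -3/8)
c = (0, -4/3)
Σ b_i: 11/8·1 + (-3/8)·1 = 1 ✓
b·c: (-3/8)·(-4/3) = 1/2 ✓; 2 stages ⇒ order 2.

2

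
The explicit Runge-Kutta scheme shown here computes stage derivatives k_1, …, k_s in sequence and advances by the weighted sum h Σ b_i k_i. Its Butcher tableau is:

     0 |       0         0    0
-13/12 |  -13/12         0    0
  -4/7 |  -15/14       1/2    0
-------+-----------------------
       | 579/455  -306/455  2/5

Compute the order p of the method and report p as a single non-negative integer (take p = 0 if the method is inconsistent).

b = (579/455, -306/455, 2/5)
c = (0, -13/12, -4/7)
Ac = (0, 0, -13/24)
Σ b_i: 579/455·1 + (-306/455)·1 + 2/5·1 = 1 ✓
b·c: (-306/455)·(-13/12) + 2/5·(-4/7) = 1/2 ✓
b·c²: (-306/455)·169/144 + 2/5·16/49 = -1291/1960 ≠ 1/3 ⇒ order 2.
b·Ac: 2/5·(-13/24) = -13/60 ≠ 1/6

2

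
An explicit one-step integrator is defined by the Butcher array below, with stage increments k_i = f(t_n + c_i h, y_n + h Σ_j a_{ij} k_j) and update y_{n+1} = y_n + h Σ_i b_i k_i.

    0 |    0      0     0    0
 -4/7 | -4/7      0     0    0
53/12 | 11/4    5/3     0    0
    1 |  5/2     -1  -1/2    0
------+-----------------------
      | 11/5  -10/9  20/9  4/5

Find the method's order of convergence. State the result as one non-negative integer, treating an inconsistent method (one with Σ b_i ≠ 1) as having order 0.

0

b = (11/5, -10/9, 20/9, 4/5)
c = (0, -4/7, 53/12, 1)
Ac = (0, 0, -20/21, -275/168)
Σ b_i: 11/5·1 + (-10/9)·1 + 20/9·1 + 4/5·1 = 37/9 ≠ 1 ⇒ order 0.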